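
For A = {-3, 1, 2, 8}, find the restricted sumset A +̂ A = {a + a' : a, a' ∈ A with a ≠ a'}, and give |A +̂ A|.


Restricted sumset: A +̂ A = {a + a' : a ∈ A, a' ∈ A, a ≠ a'}.
Equivalently, take A + A and drop any sum 2a that is achievable ONLY as a + a for a ∈ A (i.e. sums representable only with equal summands).
Enumerate pairs (a, a') with a < a' (symmetric, so each unordered pair gives one sum; this covers all a ≠ a'):
  -3 + 1 = -2
  -3 + 2 = -1
  -3 + 8 = 5
  1 + 2 = 3
  1 + 8 = 9
  2 + 8 = 10
Collected distinct sums: {-2, -1, 3, 5, 9, 10}
|A +̂ A| = 6
(Reference bound: |A +̂ A| ≥ 2|A| - 3 for |A| ≥ 2, with |A| = 4 giving ≥ 5.)

|A +̂ A| = 6


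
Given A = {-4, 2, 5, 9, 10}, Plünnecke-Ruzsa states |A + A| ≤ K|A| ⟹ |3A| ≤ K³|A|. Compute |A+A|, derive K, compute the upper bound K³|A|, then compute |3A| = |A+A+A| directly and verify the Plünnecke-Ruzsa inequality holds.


|A| = 5.
Step 1: Compute A + A by enumerating all 25 pairs.
A + A = {-8, -2, 1, 4, 5, 6, 7, 10, 11, 12, 14, 15, 18, 19, 20}, so |A + A| = 15.
Step 2: Doubling constant K = |A + A|/|A| = 15/5 = 15/5 ≈ 3.0000.
Step 3: Plünnecke-Ruzsa gives |3A| ≤ K³·|A| = (3.0000)³ · 5 ≈ 135.0000.
Step 4: Compute 3A = A + A + A directly by enumerating all triples (a,b,c) ∈ A³; |3A| = 30.
Step 5: Check 30 ≤ 135.0000? Yes ✓.

K = 15/5, Plünnecke-Ruzsa bound K³|A| ≈ 135.0000, |3A| = 30, inequality holds.


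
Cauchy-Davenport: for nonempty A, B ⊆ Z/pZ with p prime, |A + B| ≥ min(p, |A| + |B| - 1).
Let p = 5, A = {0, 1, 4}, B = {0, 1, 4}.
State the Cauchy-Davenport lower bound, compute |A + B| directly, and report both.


Cauchy-Davenport: |A + B| ≥ min(p, |A| + |B| - 1) for A, B nonempty in Z/pZ.
|A| = 3, |B| = 3, p = 5.
CD lower bound = min(5, 3 + 3 - 1) = min(5, 5) = 5.
Compute A + B mod 5 directly:
a = 0: 0+0=0, 0+1=1, 0+4=4
a = 1: 1+0=1, 1+1=2, 1+4=0
a = 4: 4+0=4, 4+1=0, 4+4=3
A + B = {0, 1, 2, 3, 4}, so |A + B| = 5.
Verify: 5 ≥ 5? Yes ✓.

CD lower bound = 5, actual |A + B| = 5.


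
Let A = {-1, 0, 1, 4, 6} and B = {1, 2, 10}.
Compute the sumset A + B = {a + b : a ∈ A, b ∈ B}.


A + B = {a + b : a ∈ A, b ∈ B}.
Enumerate all |A|·|B| = 5·3 = 15 pairs (a, b) and collect distinct sums.
a = -1: -1+1=0, -1+2=1, -1+10=9
a = 0: 0+1=1, 0+2=2, 0+10=10
a = 1: 1+1=2, 1+2=3, 1+10=11
a = 4: 4+1=5, 4+2=6, 4+10=14
a = 6: 6+1=7, 6+2=8, 6+10=16
Collecting distinct sums: A + B = {0, 1, 2, 3, 5, 6, 7, 8, 9, 10, 11, 14, 16}
|A + B| = 13

A + B = {0, 1, 2, 3, 5, 6, 7, 8, 9, 10, 11, 14, 16}


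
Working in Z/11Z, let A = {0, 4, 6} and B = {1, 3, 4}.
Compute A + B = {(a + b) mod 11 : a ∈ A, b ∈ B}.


Work in Z/11Z: reduce every sum a + b modulo 11.
Enumerate all 9 pairs:
a = 0: 0+1=1, 0+3=3, 0+4=4
a = 4: 4+1=5, 4+3=7, 4+4=8
a = 6: 6+1=7, 6+3=9, 6+4=10
Distinct residues collected: {1, 3, 4, 5, 7, 8, 9, 10}
|A + B| = 8 (out of 11 total residues).

A + B = {1, 3, 4, 5, 7, 8, 9, 10}


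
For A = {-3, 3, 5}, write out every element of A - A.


A - A = {a - a' : a, a' ∈ A}.
Compute a - a' for each ordered pair (a, a'):
a = -3: -3--3=0, -3-3=-6, -3-5=-8
a = 3: 3--3=6, 3-3=0, 3-5=-2
a = 5: 5--3=8, 5-3=2, 5-5=0
Collecting distinct values (and noting 0 appears from a-a):
A - A = {-8, -6, -2, 0, 2, 6, 8}
|A - A| = 7

A - A = {-8, -6, -2, 0, 2, 6, 8}


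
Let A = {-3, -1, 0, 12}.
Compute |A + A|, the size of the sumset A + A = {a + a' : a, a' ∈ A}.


A + A = {a + a' : a, a' ∈ A}; |A| = 4.
General bounds: 2|A| - 1 ≤ |A + A| ≤ |A|(|A|+1)/2, i.e. 7 ≤ |A + A| ≤ 10.
Lower bound 2|A|-1 is attained iff A is an arithmetic progression.
Enumerate sums a + a' for a ≤ a' (symmetric, so this suffices):
a = -3: -3+-3=-6, -3+-1=-4, -3+0=-3, -3+12=9
a = -1: -1+-1=-2, -1+0=-1, -1+12=11
a = 0: 0+0=0, 0+12=12
a = 12: 12+12=24
Distinct sums: {-6, -4, -3, -2, -1, 0, 9, 11, 12, 24}
|A + A| = 10

|A + A| = 10


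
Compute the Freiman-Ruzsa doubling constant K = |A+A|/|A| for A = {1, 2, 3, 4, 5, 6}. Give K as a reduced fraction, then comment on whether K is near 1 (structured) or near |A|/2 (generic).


|A| = 6.
Compute A + A by enumerating all 36 pairs.
A + A = {2, 3, 4, 5, 6, 7, 8, 9, 10, 11, 12}, so |A + A| = 11.
K = |A + A| / |A| = 11/6 (already in lowest terms) ≈ 1.8333.
Reference: AP of size 6 gives K = 11/6 ≈ 1.8333; a fully generic set of size 6 gives K ≈ 3.5000.

|A| = 6, |A + A| = 11, K = 11/6.


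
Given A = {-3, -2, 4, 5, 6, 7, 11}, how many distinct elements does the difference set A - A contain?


A - A = {a - a' : a, a' ∈ A}; |A| = 7.
Bounds: 2|A|-1 ≤ |A - A| ≤ |A|² - |A| + 1, i.e. 13 ≤ |A - A| ≤ 43.
Note: 0 ∈ A - A always (from a - a). The set is symmetric: if d ∈ A - A then -d ∈ A - A.
Enumerate nonzero differences d = a - a' with a > a' (then include -d):
Positive differences: {1, 2, 3, 4, 5, 6, 7, 8, 9, 10, 13, 14}
Full difference set: {0} ∪ (positive diffs) ∪ (negative diffs).
|A - A| = 1 + 2·12 = 25 (matches direct enumeration: 25).

|A - A| = 25


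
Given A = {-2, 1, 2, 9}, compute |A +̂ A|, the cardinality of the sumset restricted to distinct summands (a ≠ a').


Restricted sumset: A +̂ A = {a + a' : a ∈ A, a' ∈ A, a ≠ a'}.
Equivalently, take A + A and drop any sum 2a that is achievable ONLY as a + a for a ∈ A (i.e. sums representable only with equal summands).
Enumerate pairs (a, a') with a < a' (symmetric, so each unordered pair gives one sum; this covers all a ≠ a'):
  -2 + 1 = -1
  -2 + 2 = 0
  -2 + 9 = 7
  1 + 2 = 3
  1 + 9 = 10
  2 + 9 = 11
Collected distinct sums: {-1, 0, 3, 7, 10, 11}
|A +̂ A| = 6
(Reference bound: |A +̂ A| ≥ 2|A| - 3 for |A| ≥ 2, with |A| = 4 giving ≥ 5.)

|A +̂ A| = 6


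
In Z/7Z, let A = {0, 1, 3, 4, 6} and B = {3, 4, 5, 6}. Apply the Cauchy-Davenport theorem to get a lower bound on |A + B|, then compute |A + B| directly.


Cauchy-Davenport: |A + B| ≥ min(p, |A| + |B| - 1) for A, B nonempty in Z/pZ.
|A| = 5, |B| = 4, p = 7.
CD lower bound = min(7, 5 + 4 - 1) = min(7, 8) = 7.
Compute A + B mod 7 directly:
a = 0: 0+3=3, 0+4=4, 0+5=5, 0+6=6
a = 1: 1+3=4, 1+4=5, 1+5=6, 1+6=0
a = 3: 3+3=6, 3+4=0, 3+5=1, 3+6=2
a = 4: 4+3=0, 4+4=1, 4+5=2, 4+6=3
a = 6: 6+3=2, 6+4=3, 6+5=4, 6+6=5
A + B = {0, 1, 2, 3, 4, 5, 6}, so |A + B| = 7.
Verify: 7 ≥ 7? Yes ✓.

CD lower bound = 7, actual |A + B| = 7.


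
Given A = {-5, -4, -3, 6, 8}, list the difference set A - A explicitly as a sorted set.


A - A = {a - a' : a, a' ∈ A}.
Compute a - a' for each ordered pair (a, a'):
a = -5: -5--5=0, -5--4=-1, -5--3=-2, -5-6=-11, -5-8=-13
a = -4: -4--5=1, -4--4=0, -4--3=-1, -4-6=-10, -4-8=-12
a = -3: -3--5=2, -3--4=1, -3--3=0, -3-6=-9, -3-8=-11
a = 6: 6--5=11, 6--4=10, 6--3=9, 6-6=0, 6-8=-2
a = 8: 8--5=13, 8--4=12, 8--3=11, 8-6=2, 8-8=0
Collecting distinct values (and noting 0 appears from a-a):
A - A = {-13, -12, -11, -10, -9, -2, -1, 0, 1, 2, 9, 10, 11, 12, 13}
|A - A| = 15

A - A = {-13, -12, -11, -10, -9, -2, -1, 0, 1, 2, 9, 10, 11, 12, 13}


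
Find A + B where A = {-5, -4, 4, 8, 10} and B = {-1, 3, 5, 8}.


A + B = {a + b : a ∈ A, b ∈ B}.
Enumerate all |A|·|B| = 5·4 = 20 pairs (a, b) and collect distinct sums.
a = -5: -5+-1=-6, -5+3=-2, -5+5=0, -5+8=3
a = -4: -4+-1=-5, -4+3=-1, -4+5=1, -4+8=4
a = 4: 4+-1=3, 4+3=7, 4+5=9, 4+8=12
a = 8: 8+-1=7, 8+3=11, 8+5=13, 8+8=16
a = 10: 10+-1=9, 10+3=13, 10+5=15, 10+8=18
Collecting distinct sums: A + B = {-6, -5, -2, -1, 0, 1, 3, 4, 7, 9, 11, 12, 13, 15, 16, 18}
|A + B| = 16

A + B = {-6, -5, -2, -1, 0, 1, 3, 4, 7, 9, 11, 12, 13, 15, 16, 18}


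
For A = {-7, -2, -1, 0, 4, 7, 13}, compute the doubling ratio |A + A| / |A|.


|A| = 7.
Compute A + A by enumerating all 49 pairs.
A + A = {-14, -9, -8, -7, -4, -3, -2, -1, 0, 2, 3, 4, 5, 6, 7, 8, 11, 12, 13, 14, 17, 20, 26}, so |A + A| = 23.
K = |A + A| / |A| = 23/7 (already in lowest terms) ≈ 3.2857.
Reference: AP of size 7 gives K = 13/7 ≈ 1.8571; a fully generic set of size 7 gives K ≈ 4.0000.

|A| = 7, |A + A| = 23, K = 23/7.


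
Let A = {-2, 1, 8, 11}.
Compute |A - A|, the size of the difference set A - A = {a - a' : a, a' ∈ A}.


A - A = {a - a' : a, a' ∈ A}; |A| = 4.
Bounds: 2|A|-1 ≤ |A - A| ≤ |A|² - |A| + 1, i.e. 7 ≤ |A - A| ≤ 13.
Note: 0 ∈ A - A always (from a - a). The set is symmetric: if d ∈ A - A then -d ∈ A - A.
Enumerate nonzero differences d = a - a' with a > a' (then include -d):
Positive differences: {3, 7, 10, 13}
Full difference set: {0} ∪ (positive diffs) ∪ (negative diffs).
|A - A| = 1 + 2·4 = 9 (matches direct enumeration: 9).

|A - A| = 9


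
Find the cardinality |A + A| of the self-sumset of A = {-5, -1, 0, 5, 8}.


A + A = {a + a' : a, a' ∈ A}; |A| = 5.
General bounds: 2|A| - 1 ≤ |A + A| ≤ |A|(|A|+1)/2, i.e. 9 ≤ |A + A| ≤ 15.
Lower bound 2|A|-1 is attained iff A is an arithmetic progression.
Enumerate sums a + a' for a ≤ a' (symmetric, so this suffices):
a = -5: -5+-5=-10, -5+-1=-6, -5+0=-5, -5+5=0, -5+8=3
a = -1: -1+-1=-2, -1+0=-1, -1+5=4, -1+8=7
a = 0: 0+0=0, 0+5=5, 0+8=8
a = 5: 5+5=10, 5+8=13
a = 8: 8+8=16
Distinct sums: {-10, -6, -5, -2, -1, 0, 3, 4, 5, 7, 8, 10, 13, 16}
|A + A| = 14

|A + A| = 14


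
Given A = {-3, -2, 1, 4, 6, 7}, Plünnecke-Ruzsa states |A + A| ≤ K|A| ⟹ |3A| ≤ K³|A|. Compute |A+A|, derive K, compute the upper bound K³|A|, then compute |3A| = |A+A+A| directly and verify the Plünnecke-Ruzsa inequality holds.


|A| = 6.
Step 1: Compute A + A by enumerating all 36 pairs.
A + A = {-6, -5, -4, -2, -1, 1, 2, 3, 4, 5, 7, 8, 10, 11, 12, 13, 14}, so |A + A| = 17.
Step 2: Doubling constant K = |A + A|/|A| = 17/6 = 17/6 ≈ 2.8333.
Step 3: Plünnecke-Ruzsa gives |3A| ≤ K³·|A| = (2.8333)³ · 6 ≈ 136.4722.
Step 4: Compute 3A = A + A + A directly by enumerating all triples (a,b,c) ∈ A³; |3A| = 31.
Step 5: Check 31 ≤ 136.4722? Yes ✓.

K = 17/6, Plünnecke-Ruzsa bound K³|A| ≈ 136.4722, |3A| = 31, inequality holds.


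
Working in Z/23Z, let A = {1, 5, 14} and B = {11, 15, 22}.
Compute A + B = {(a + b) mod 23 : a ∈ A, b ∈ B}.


Work in Z/23Z: reduce every sum a + b modulo 23.
Enumerate all 9 pairs:
a = 1: 1+11=12, 1+15=16, 1+22=0
a = 5: 5+11=16, 5+15=20, 5+22=4
a = 14: 14+11=2, 14+15=6, 14+22=13
Distinct residues collected: {0, 2, 4, 6, 12, 13, 16, 20}
|A + B| = 8 (out of 23 total residues).

A + B = {0, 2, 4, 6, 12, 13, 16, 20}


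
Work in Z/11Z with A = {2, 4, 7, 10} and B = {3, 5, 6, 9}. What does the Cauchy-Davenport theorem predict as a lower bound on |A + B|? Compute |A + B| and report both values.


Cauchy-Davenport: |A + B| ≥ min(p, |A| + |B| - 1) for A, B nonempty in Z/pZ.
|A| = 4, |B| = 4, p = 11.
CD lower bound = min(11, 4 + 4 - 1) = min(11, 7) = 7.
Compute A + B mod 11 directly:
a = 2: 2+3=5, 2+5=7, 2+6=8, 2+9=0
a = 4: 4+3=7, 4+5=9, 4+6=10, 4+9=2
a = 7: 7+3=10, 7+5=1, 7+6=2, 7+9=5
a = 10: 10+3=2, 10+5=4, 10+6=5, 10+9=8
A + B = {0, 1, 2, 4, 5, 7, 8, 9, 10}, so |A + B| = 9.
Verify: 9 ≥ 7? Yes ✓.

CD lower bound = 7, actual |A + B| = 9.


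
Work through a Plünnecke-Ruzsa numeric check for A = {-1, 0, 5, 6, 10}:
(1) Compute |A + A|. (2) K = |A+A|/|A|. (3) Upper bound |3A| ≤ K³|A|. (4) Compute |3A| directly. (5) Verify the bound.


|A| = 5.
Step 1: Compute A + A by enumerating all 25 pairs.
A + A = {-2, -1, 0, 4, 5, 6, 9, 10, 11, 12, 15, 16, 20}, so |A + A| = 13.
Step 2: Doubling constant K = |A + A|/|A| = 13/5 = 13/5 ≈ 2.6000.
Step 3: Plünnecke-Ruzsa gives |3A| ≤ K³·|A| = (2.6000)³ · 5 ≈ 87.8800.
Step 4: Compute 3A = A + A + A directly by enumerating all triples (a,b,c) ∈ A³; |3A| = 25.
Step 5: Check 25 ≤ 87.8800? Yes ✓.

K = 13/5, Plünnecke-Ruzsa bound K³|A| ≈ 87.8800, |3A| = 25, inequality holds.


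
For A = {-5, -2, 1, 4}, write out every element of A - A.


A - A = {a - a' : a, a' ∈ A}.
Compute a - a' for each ordered pair (a, a'):
a = -5: -5--5=0, -5--2=-3, -5-1=-6, -5-4=-9
a = -2: -2--5=3, -2--2=0, -2-1=-3, -2-4=-6
a = 1: 1--5=6, 1--2=3, 1-1=0, 1-4=-3
a = 4: 4--5=9, 4--2=6, 4-1=3, 4-4=0
Collecting distinct values (and noting 0 appears from a-a):
A - A = {-9, -6, -3, 0, 3, 6, 9}
|A - A| = 7

A - A = {-9, -6, -3, 0, 3, 6, 9}


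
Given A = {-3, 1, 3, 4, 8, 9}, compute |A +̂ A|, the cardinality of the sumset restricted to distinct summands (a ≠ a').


Restricted sumset: A +̂ A = {a + a' : a ∈ A, a' ∈ A, a ≠ a'}.
Equivalently, take A + A and drop any sum 2a that is achievable ONLY as a + a for a ∈ A (i.e. sums representable only with equal summands).
Enumerate pairs (a, a') with a < a' (symmetric, so each unordered pair gives one sum; this covers all a ≠ a'):
  -3 + 1 = -2
  -3 + 3 = 0
  -3 + 4 = 1
  -3 + 8 = 5
  -3 + 9 = 6
  1 + 3 = 4
  1 + 4 = 5
  1 + 8 = 9
  1 + 9 = 10
  3 + 4 = 7
  3 + 8 = 11
  3 + 9 = 12
  4 + 8 = 12
  4 + 9 = 13
  8 + 9 = 17
Collected distinct sums: {-2, 0, 1, 4, 5, 6, 7, 9, 10, 11, 12, 13, 17}
|A +̂ A| = 13
(Reference bound: |A +̂ A| ≥ 2|A| - 3 for |A| ≥ 2, with |A| = 6 giving ≥ 9.)

|A +̂ A| = 13


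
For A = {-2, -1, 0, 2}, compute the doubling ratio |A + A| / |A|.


|A| = 4.
Compute A + A by enumerating all 16 pairs.
A + A = {-4, -3, -2, -1, 0, 1, 2, 4}, so |A + A| = 8.
K = |A + A| / |A| = 8/4 = 2/1 ≈ 2.0000.
Reference: AP of size 4 gives K = 7/4 ≈ 1.7500; a fully generic set of size 4 gives K ≈ 2.5000.

|A| = 4, |A + A| = 8, K = 8/4 = 2/1.


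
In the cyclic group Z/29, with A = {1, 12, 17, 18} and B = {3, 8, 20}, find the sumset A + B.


Work in Z/29Z: reduce every sum a + b modulo 29.
Enumerate all 12 pairs:
a = 1: 1+3=4, 1+8=9, 1+20=21
a = 12: 12+3=15, 12+8=20, 12+20=3
a = 17: 17+3=20, 17+8=25, 17+20=8
a = 18: 18+3=21, 18+8=26, 18+20=9
Distinct residues collected: {3, 4, 8, 9, 15, 20, 21, 25, 26}
|A + B| = 9 (out of 29 total residues).

A + B = {3, 4, 8, 9, 15, 20, 21, 25, 26}


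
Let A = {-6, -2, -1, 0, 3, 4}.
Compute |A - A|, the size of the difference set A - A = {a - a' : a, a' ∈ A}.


A - A = {a - a' : a, a' ∈ A}; |A| = 6.
Bounds: 2|A|-1 ≤ |A - A| ≤ |A|² - |A| + 1, i.e. 11 ≤ |A - A| ≤ 31.
Note: 0 ∈ A - A always (from a - a). The set is symmetric: if d ∈ A - A then -d ∈ A - A.
Enumerate nonzero differences d = a - a' with a > a' (then include -d):
Positive differences: {1, 2, 3, 4, 5, 6, 9, 10}
Full difference set: {0} ∪ (positive diffs) ∪ (negative diffs).
|A - A| = 1 + 2·8 = 17 (matches direct enumeration: 17).

|A - A| = 17


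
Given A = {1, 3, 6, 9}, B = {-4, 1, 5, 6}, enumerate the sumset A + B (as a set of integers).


A + B = {a + b : a ∈ A, b ∈ B}.
Enumerate all |A|·|B| = 4·4 = 16 pairs (a, b) and collect distinct sums.
a = 1: 1+-4=-3, 1+1=2, 1+5=6, 1+6=7
a = 3: 3+-4=-1, 3+1=4, 3+5=8, 3+6=9
a = 6: 6+-4=2, 6+1=7, 6+5=11, 6+6=12
a = 9: 9+-4=5, 9+1=10, 9+5=14, 9+6=15
Collecting distinct sums: A + B = {-3, -1, 2, 4, 5, 6, 7, 8, 9, 10, 11, 12, 14, 15}
|A + B| = 14

A + B = {-3, -1, 2, 4, 5, 6, 7, 8, 9, 10, 11, 12, 14, 15}


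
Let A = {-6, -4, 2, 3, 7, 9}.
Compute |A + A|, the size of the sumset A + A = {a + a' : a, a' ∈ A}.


A + A = {a + a' : a, a' ∈ A}; |A| = 6.
General bounds: 2|A| - 1 ≤ |A + A| ≤ |A|(|A|+1)/2, i.e. 11 ≤ |A + A| ≤ 21.
Lower bound 2|A|-1 is attained iff A is an arithmetic progression.
Enumerate sums a + a' for a ≤ a' (symmetric, so this suffices):
a = -6: -6+-6=-12, -6+-4=-10, -6+2=-4, -6+3=-3, -6+7=1, -6+9=3
a = -4: -4+-4=-8, -4+2=-2, -4+3=-1, -4+7=3, -4+9=5
a = 2: 2+2=4, 2+3=5, 2+7=9, 2+9=11
a = 3: 3+3=6, 3+7=10, 3+9=12
a = 7: 7+7=14, 7+9=16
a = 9: 9+9=18
Distinct sums: {-12, -10, -8, -4, -3, -2, -1, 1, 3, 4, 5, 6, 9, 10, 11, 12, 14, 16, 18}
|A + A| = 19

|A + A| = 19


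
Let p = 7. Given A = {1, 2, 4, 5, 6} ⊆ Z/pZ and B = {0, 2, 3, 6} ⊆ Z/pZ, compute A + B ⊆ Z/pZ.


Work in Z/7Z: reduce every sum a + b modulo 7.
Enumerate all 20 pairs:
a = 1: 1+0=1, 1+2=3, 1+3=4, 1+6=0
a = 2: 2+0=2, 2+2=4, 2+3=5, 2+6=1
a = 4: 4+0=4, 4+2=6, 4+3=0, 4+6=3
a = 5: 5+0=5, 5+2=0, 5+3=1, 5+6=4
a = 6: 6+0=6, 6+2=1, 6+3=2, 6+6=5
Distinct residues collected: {0, 1, 2, 3, 4, 5, 6}
|A + B| = 7 (out of 7 total residues).

A + B = {0, 1, 2, 3, 4, 5, 6}


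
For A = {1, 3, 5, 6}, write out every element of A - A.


A - A = {a - a' : a, a' ∈ A}.
Compute a - a' for each ordered pair (a, a'):
a = 1: 1-1=0, 1-3=-2, 1-5=-4, 1-6=-5
a = 3: 3-1=2, 3-3=0, 3-5=-2, 3-6=-3
a = 5: 5-1=4, 5-3=2, 5-5=0, 5-6=-1
a = 6: 6-1=5, 6-3=3, 6-5=1, 6-6=0
Collecting distinct values (and noting 0 appears from a-a):
A - A = {-5, -4, -3, -2, -1, 0, 1, 2, 3, 4, 5}
|A - A| = 11

A - A = {-5, -4, -3, -2, -1, 0, 1, 2, 3, 4, 5}


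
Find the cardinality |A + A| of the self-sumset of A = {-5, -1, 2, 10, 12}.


A + A = {a + a' : a, a' ∈ A}; |A| = 5.
General bounds: 2|A| - 1 ≤ |A + A| ≤ |A|(|A|+1)/2, i.e. 9 ≤ |A + A| ≤ 15.
Lower bound 2|A|-1 is attained iff A is an arithmetic progression.
Enumerate sums a + a' for a ≤ a' (symmetric, so this suffices):
a = -5: -5+-5=-10, -5+-1=-6, -5+2=-3, -5+10=5, -5+12=7
a = -1: -1+-1=-2, -1+2=1, -1+10=9, -1+12=11
a = 2: 2+2=4, 2+10=12, 2+12=14
a = 10: 10+10=20, 10+12=22
a = 12: 12+12=24
Distinct sums: {-10, -6, -3, -2, 1, 4, 5, 7, 9, 11, 12, 14, 20, 22, 24}
|A + A| = 15

|A + A| = 15


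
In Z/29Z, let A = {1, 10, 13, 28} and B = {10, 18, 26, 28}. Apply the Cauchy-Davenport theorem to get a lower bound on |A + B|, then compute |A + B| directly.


Cauchy-Davenport: |A + B| ≥ min(p, |A| + |B| - 1) for A, B nonempty in Z/pZ.
|A| = 4, |B| = 4, p = 29.
CD lower bound = min(29, 4 + 4 - 1) = min(29, 7) = 7.
Compute A + B mod 29 directly:
a = 1: 1+10=11, 1+18=19, 1+26=27, 1+28=0
a = 10: 10+10=20, 10+18=28, 10+26=7, 10+28=9
a = 13: 13+10=23, 13+18=2, 13+26=10, 13+28=12
a = 28: 28+10=9, 28+18=17, 28+26=25, 28+28=27
A + B = {0, 2, 7, 9, 10, 11, 12, 17, 19, 20, 23, 25, 27, 28}, so |A + B| = 14.
Verify: 14 ≥ 7? Yes ✓.

CD lower bound = 7, actual |A + B| = 14.


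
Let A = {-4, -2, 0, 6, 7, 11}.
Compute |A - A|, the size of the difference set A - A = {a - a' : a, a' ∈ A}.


A - A = {a - a' : a, a' ∈ A}; |A| = 6.
Bounds: 2|A|-1 ≤ |A - A| ≤ |A|² - |A| + 1, i.e. 11 ≤ |A - A| ≤ 31.
Note: 0 ∈ A - A always (from a - a). The set is symmetric: if d ∈ A - A then -d ∈ A - A.
Enumerate nonzero differences d = a - a' with a > a' (then include -d):
Positive differences: {1, 2, 4, 5, 6, 7, 8, 9, 10, 11, 13, 15}
Full difference set: {0} ∪ (positive diffs) ∪ (negative diffs).
|A - A| = 1 + 2·12 = 25 (matches direct enumeration: 25).

|A - A| = 25


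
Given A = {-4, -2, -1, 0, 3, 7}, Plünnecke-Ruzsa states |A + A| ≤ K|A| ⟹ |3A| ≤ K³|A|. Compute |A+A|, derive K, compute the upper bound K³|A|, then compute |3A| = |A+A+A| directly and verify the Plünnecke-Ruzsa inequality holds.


|A| = 6.
Step 1: Compute A + A by enumerating all 36 pairs.
A + A = {-8, -6, -5, -4, -3, -2, -1, 0, 1, 2, 3, 5, 6, 7, 10, 14}, so |A + A| = 16.
Step 2: Doubling constant K = |A + A|/|A| = 16/6 = 16/6 ≈ 2.6667.
Step 3: Plünnecke-Ruzsa gives |3A| ≤ K³·|A| = (2.6667)³ · 6 ≈ 113.7778.
Step 4: Compute 3A = A + A + A directly by enumerating all triples (a,b,c) ∈ A³; |3A| = 27.
Step 5: Check 27 ≤ 113.7778? Yes ✓.

K = 16/6, Plünnecke-Ruzsa bound K³|A| ≈ 113.7778, |3A| = 27, inequality holds.


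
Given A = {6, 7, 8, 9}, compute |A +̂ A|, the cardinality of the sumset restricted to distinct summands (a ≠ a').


Restricted sumset: A +̂ A = {a + a' : a ∈ A, a' ∈ A, a ≠ a'}.
Equivalently, take A + A and drop any sum 2a that is achievable ONLY as a + a for a ∈ A (i.e. sums representable only with equal summands).
Enumerate pairs (a, a') with a < a' (symmetric, so each unordered pair gives one sum; this covers all a ≠ a'):
  6 + 7 = 13
  6 + 8 = 14
  6 + 9 = 15
  7 + 8 = 15
  7 + 9 = 16
  8 + 9 = 17
Collected distinct sums: {13, 14, 15, 16, 17}
|A +̂ A| = 5
(Reference bound: |A +̂ A| ≥ 2|A| - 3 for |A| ≥ 2, with |A| = 4 giving ≥ 5.)

|A +̂ A| = 5


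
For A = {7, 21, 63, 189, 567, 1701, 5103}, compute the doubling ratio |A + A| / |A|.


|A| = 7.
Compute A + A by enumerating all 49 pairs.
A + A = {14, 28, 42, 70, 84, 126, 196, 210, 252, 378, 574, 588, 630, 756, 1134, 1708, 1722, 1764, 1890, 2268, 3402, 5110, 5124, 5166, 5292, 5670, 6804, 10206}, so |A + A| = 28.
K = |A + A| / |A| = 28/7 = 4/1 ≈ 4.0000.
Reference: AP of size 7 gives K = 13/7 ≈ 1.8571; a fully generic set of size 7 gives K ≈ 4.0000.

|A| = 7, |A + A| = 28, K = 28/7 = 4/1.


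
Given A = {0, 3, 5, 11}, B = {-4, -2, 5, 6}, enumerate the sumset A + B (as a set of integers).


A + B = {a + b : a ∈ A, b ∈ B}.
Enumerate all |A|·|B| = 4·4 = 16 pairs (a, b) and collect distinct sums.
a = 0: 0+-4=-4, 0+-2=-2, 0+5=5, 0+6=6
a = 3: 3+-4=-1, 3+-2=1, 3+5=8, 3+6=9
a = 5: 5+-4=1, 5+-2=3, 5+5=10, 5+6=11
a = 11: 11+-4=7, 11+-2=9, 11+5=16, 11+6=17
Collecting distinct sums: A + B = {-4, -2, -1, 1, 3, 5, 6, 7, 8, 9, 10, 11, 16, 17}
|A + B| = 14

A + B = {-4, -2, -1, 1, 3, 5, 6, 7, 8, 9, 10, 11, 16, 17}


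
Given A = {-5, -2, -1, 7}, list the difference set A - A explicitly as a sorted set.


A - A = {a - a' : a, a' ∈ A}.
Compute a - a' for each ordered pair (a, a'):
a = -5: -5--5=0, -5--2=-3, -5--1=-4, -5-7=-12
a = -2: -2--5=3, -2--2=0, -2--1=-1, -2-7=-9
a = -1: -1--5=4, -1--2=1, -1--1=0, -1-7=-8
a = 7: 7--5=12, 7--2=9, 7--1=8, 7-7=0
Collecting distinct values (and noting 0 appears from a-a):
A - A = {-12, -9, -8, -4, -3, -1, 0, 1, 3, 4, 8, 9, 12}
|A - A| = 13

A - A = {-12, -9, -8, -4, -3, -1, 0, 1, 3, 4, 8, 9, 12}


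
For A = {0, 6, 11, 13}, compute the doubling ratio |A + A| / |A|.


|A| = 4.
Compute A + A by enumerating all 16 pairs.
A + A = {0, 6, 11, 12, 13, 17, 19, 22, 24, 26}, so |A + A| = 10.
K = |A + A| / |A| = 10/4 = 5/2 ≈ 2.5000.
Reference: AP of size 4 gives K = 7/4 ≈ 1.7500; a fully generic set of size 4 gives K ≈ 2.5000.

|A| = 4, |A + A| = 10, K = 10/4 = 5/2.


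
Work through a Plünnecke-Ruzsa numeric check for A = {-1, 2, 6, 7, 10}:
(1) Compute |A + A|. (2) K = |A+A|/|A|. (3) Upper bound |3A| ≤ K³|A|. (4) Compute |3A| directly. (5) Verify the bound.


|A| = 5.
Step 1: Compute A + A by enumerating all 25 pairs.
A + A = {-2, 1, 4, 5, 6, 8, 9, 12, 13, 14, 16, 17, 20}, so |A + A| = 13.
Step 2: Doubling constant K = |A + A|/|A| = 13/5 = 13/5 ≈ 2.6000.
Step 3: Plünnecke-Ruzsa gives |3A| ≤ K³·|A| = (2.6000)³ · 5 ≈ 87.8800.
Step 4: Compute 3A = A + A + A directly by enumerating all triples (a,b,c) ∈ A³; |3A| = 25.
Step 5: Check 25 ≤ 87.8800? Yes ✓.

K = 13/5, Plünnecke-Ruzsa bound K³|A| ≈ 87.8800, |3A| = 25, inequality holds.


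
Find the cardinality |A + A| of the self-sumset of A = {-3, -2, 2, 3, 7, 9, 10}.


A + A = {a + a' : a, a' ∈ A}; |A| = 7.
General bounds: 2|A| - 1 ≤ |A + A| ≤ |A|(|A|+1)/2, i.e. 13 ≤ |A + A| ≤ 28.
Lower bound 2|A|-1 is attained iff A is an arithmetic progression.
Enumerate sums a + a' for a ≤ a' (symmetric, so this suffices):
a = -3: -3+-3=-6, -3+-2=-5, -3+2=-1, -3+3=0, -3+7=4, -3+9=6, -3+10=7
a = -2: -2+-2=-4, -2+2=0, -2+3=1, -2+7=5, -2+9=7, -2+10=8
a = 2: 2+2=4, 2+3=5, 2+7=9, 2+9=11, 2+10=12
a = 3: 3+3=6, 3+7=10, 3+9=12, 3+10=13
a = 7: 7+7=14, 7+9=16, 7+10=17
a = 9: 9+9=18, 9+10=19
a = 10: 10+10=20
Distinct sums: {-6, -5, -4, -1, 0, 1, 4, 5, 6, 7, 8, 9, 10, 11, 12, 13, 14, 16, 17, 18, 19, 20}
|A + A| = 22

|A + A| = 22


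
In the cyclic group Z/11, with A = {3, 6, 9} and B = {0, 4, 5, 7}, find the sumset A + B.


Work in Z/11Z: reduce every sum a + b modulo 11.
Enumerate all 12 pairs:
a = 3: 3+0=3, 3+4=7, 3+5=8, 3+7=10
a = 6: 6+0=6, 6+4=10, 6+5=0, 6+7=2
a = 9: 9+0=9, 9+4=2, 9+5=3, 9+7=5
Distinct residues collected: {0, 2, 3, 5, 6, 7, 8, 9, 10}
|A + B| = 9 (out of 11 total residues).

A + B = {0, 2, 3, 5, 6, 7, 8, 9, 10}


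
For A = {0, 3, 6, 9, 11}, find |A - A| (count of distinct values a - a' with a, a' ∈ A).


A - A = {a - a' : a, a' ∈ A}; |A| = 5.
Bounds: 2|A|-1 ≤ |A - A| ≤ |A|² - |A| + 1, i.e. 9 ≤ |A - A| ≤ 21.
Note: 0 ∈ A - A always (from a - a). The set is symmetric: if d ∈ A - A then -d ∈ A - A.
Enumerate nonzero differences d = a - a' with a > a' (then include -d):
Positive differences: {2, 3, 5, 6, 8, 9, 11}
Full difference set: {0} ∪ (positive diffs) ∪ (negative diffs).
|A - A| = 1 + 2·7 = 15 (matches direct enumeration: 15).

|A - A| = 15


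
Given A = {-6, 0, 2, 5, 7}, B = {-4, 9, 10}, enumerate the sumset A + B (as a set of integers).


A + B = {a + b : a ∈ A, b ∈ B}.
Enumerate all |A|·|B| = 5·3 = 15 pairs (a, b) and collect distinct sums.
a = -6: -6+-4=-10, -6+9=3, -6+10=4
a = 0: 0+-4=-4, 0+9=9, 0+10=10
a = 2: 2+-4=-2, 2+9=11, 2+10=12
a = 5: 5+-4=1, 5+9=14, 5+10=15
a = 7: 7+-4=3, 7+9=16, 7+10=17
Collecting distinct sums: A + B = {-10, -4, -2, 1, 3, 4, 9, 10, 11, 12, 14, 15, 16, 17}
|A + B| = 14

A + B = {-10, -4, -2, 1, 3, 4, 9, 10, 11, 12, 14, 15, 16, 17}


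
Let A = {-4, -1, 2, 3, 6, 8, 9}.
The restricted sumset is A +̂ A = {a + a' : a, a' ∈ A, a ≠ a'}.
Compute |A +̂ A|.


Restricted sumset: A +̂ A = {a + a' : a ∈ A, a' ∈ A, a ≠ a'}.
Equivalently, take A + A and drop any sum 2a that is achievable ONLY as a + a for a ∈ A (i.e. sums representable only with equal summands).
Enumerate pairs (a, a') with a < a' (symmetric, so each unordered pair gives one sum; this covers all a ≠ a'):
  -4 + -1 = -5
  -4 + 2 = -2
  -4 + 3 = -1
  -4 + 6 = 2
  -4 + 8 = 4
  -4 + 9 = 5
  -1 + 2 = 1
  -1 + 3 = 2
  -1 + 6 = 5
  -1 + 8 = 7
  -1 + 9 = 8
  2 + 3 = 5
  2 + 6 = 8
  2 + 8 = 10
  2 + 9 = 11
  3 + 6 = 9
  3 + 8 = 11
  3 + 9 = 12
  6 + 8 = 14
  6 + 9 = 15
  8 + 9 = 17
Collected distinct sums: {-5, -2, -1, 1, 2, 4, 5, 7, 8, 9, 10, 11, 12, 14, 15, 17}
|A +̂ A| = 16
(Reference bound: |A +̂ A| ≥ 2|A| - 3 for |A| ≥ 2, with |A| = 7 giving ≥ 11.)

|A +̂ A| = 16


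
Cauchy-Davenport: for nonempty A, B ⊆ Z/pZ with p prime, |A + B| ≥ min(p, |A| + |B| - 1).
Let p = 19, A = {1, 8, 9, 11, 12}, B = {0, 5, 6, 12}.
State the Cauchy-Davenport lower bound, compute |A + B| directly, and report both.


Cauchy-Davenport: |A + B| ≥ min(p, |A| + |B| - 1) for A, B nonempty in Z/pZ.
|A| = 5, |B| = 4, p = 19.
CD lower bound = min(19, 5 + 4 - 1) = min(19, 8) = 8.
Compute A + B mod 19 directly:
a = 1: 1+0=1, 1+5=6, 1+6=7, 1+12=13
a = 8: 8+0=8, 8+5=13, 8+6=14, 8+12=1
a = 9: 9+0=9, 9+5=14, 9+6=15, 9+12=2
a = 11: 11+0=11, 11+5=16, 11+6=17, 11+12=4
a = 12: 12+0=12, 12+5=17, 12+6=18, 12+12=5
A + B = {1, 2, 4, 5, 6, 7, 8, 9, 11, 12, 13, 14, 15, 16, 17, 18}, so |A + B| = 16.
Verify: 16 ≥ 8? Yes ✓.

CD lower bound = 8, actual |A + B| = 16.


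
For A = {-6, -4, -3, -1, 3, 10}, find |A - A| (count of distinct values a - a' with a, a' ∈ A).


A - A = {a - a' : a, a' ∈ A}; |A| = 6.
Bounds: 2|A|-1 ≤ |A - A| ≤ |A|² - |A| + 1, i.e. 11 ≤ |A - A| ≤ 31.
Note: 0 ∈ A - A always (from a - a). The set is symmetric: if d ∈ A - A then -d ∈ A - A.
Enumerate nonzero differences d = a - a' with a > a' (then include -d):
Positive differences: {1, 2, 3, 4, 5, 6, 7, 9, 11, 13, 14, 16}
Full difference set: {0} ∪ (positive diffs) ∪ (negative diffs).
|A - A| = 1 + 2·12 = 25 (matches direct enumeration: 25).

|A - A| = 25


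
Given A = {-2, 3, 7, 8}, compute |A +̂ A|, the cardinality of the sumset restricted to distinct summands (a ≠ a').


Restricted sumset: A +̂ A = {a + a' : a ∈ A, a' ∈ A, a ≠ a'}.
Equivalently, take A + A and drop any sum 2a that is achievable ONLY as a + a for a ∈ A (i.e. sums representable only with equal summands).
Enumerate pairs (a, a') with a < a' (symmetric, so each unordered pair gives one sum; this covers all a ≠ a'):
  -2 + 3 = 1
  -2 + 7 = 5
  -2 + 8 = 6
  3 + 7 = 10
  3 + 8 = 11
  7 + 8 = 15
Collected distinct sums: {1, 5, 6, 10, 11, 15}
|A +̂ A| = 6
(Reference bound: |A +̂ A| ≥ 2|A| - 3 for |A| ≥ 2, with |A| = 4 giving ≥ 5.)

|A +̂ A| = 6


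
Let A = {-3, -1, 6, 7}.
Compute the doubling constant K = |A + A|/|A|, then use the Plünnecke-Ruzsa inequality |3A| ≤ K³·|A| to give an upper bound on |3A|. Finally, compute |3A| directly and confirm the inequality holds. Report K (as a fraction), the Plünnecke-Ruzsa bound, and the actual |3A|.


|A| = 4.
Step 1: Compute A + A by enumerating all 16 pairs.
A + A = {-6, -4, -2, 3, 4, 5, 6, 12, 13, 14}, so |A + A| = 10.
Step 2: Doubling constant K = |A + A|/|A| = 10/4 = 10/4 ≈ 2.5000.
Step 3: Plünnecke-Ruzsa gives |3A| ≤ K³·|A| = (2.5000)³ · 4 ≈ 62.5000.
Step 4: Compute 3A = A + A + A directly by enumerating all triples (a,b,c) ∈ A³; |3A| = 19.
Step 5: Check 19 ≤ 62.5000? Yes ✓.

K = 10/4, Plünnecke-Ruzsa bound K³|A| ≈ 62.5000, |3A| = 19, inequality holds.


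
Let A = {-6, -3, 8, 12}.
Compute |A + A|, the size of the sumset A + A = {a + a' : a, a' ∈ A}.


A + A = {a + a' : a, a' ∈ A}; |A| = 4.
General bounds: 2|A| - 1 ≤ |A + A| ≤ |A|(|A|+1)/2, i.e. 7 ≤ |A + A| ≤ 10.
Lower bound 2|A|-1 is attained iff A is an arithmetic progression.
Enumerate sums a + a' for a ≤ a' (symmetric, so this suffices):
a = -6: -6+-6=-12, -6+-3=-9, -6+8=2, -6+12=6
a = -3: -3+-3=-6, -3+8=5, -3+12=9
a = 8: 8+8=16, 8+12=20
a = 12: 12+12=24
Distinct sums: {-12, -9, -6, 2, 5, 6, 9, 16, 20, 24}
|A + A| = 10

|A + A| = 10


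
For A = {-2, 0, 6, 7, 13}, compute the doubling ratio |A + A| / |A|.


|A| = 5.
Compute A + A by enumerating all 25 pairs.
A + A = {-4, -2, 0, 4, 5, 6, 7, 11, 12, 13, 14, 19, 20, 26}, so |A + A| = 14.
K = |A + A| / |A| = 14/5 (already in lowest terms) ≈ 2.8000.
Reference: AP of size 5 gives K = 9/5 ≈ 1.8000; a fully generic set of size 5 gives K ≈ 3.0000.

|A| = 5, |A + A| = 14, K = 14/5.


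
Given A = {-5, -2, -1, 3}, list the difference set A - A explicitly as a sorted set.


A - A = {a - a' : a, a' ∈ A}.
Compute a - a' for each ordered pair (a, a'):
a = -5: -5--5=0, -5--2=-3, -5--1=-4, -5-3=-8
a = -2: -2--5=3, -2--2=0, -2--1=-1, -2-3=-5
a = -1: -1--5=4, -1--2=1, -1--1=0, -1-3=-4
a = 3: 3--5=8, 3--2=5, 3--1=4, 3-3=0
Collecting distinct values (and noting 0 appears from a-a):
A - A = {-8, -5, -4, -3, -1, 0, 1, 3, 4, 5, 8}
|A - A| = 11

A - A = {-8, -5, -4, -3, -1, 0, 1, 3, 4, 5, 8}


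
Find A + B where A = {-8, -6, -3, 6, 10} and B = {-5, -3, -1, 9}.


A + B = {a + b : a ∈ A, b ∈ B}.
Enumerate all |A|·|B| = 5·4 = 20 pairs (a, b) and collect distinct sums.
a = -8: -8+-5=-13, -8+-3=-11, -8+-1=-9, -8+9=1
a = -6: -6+-5=-11, -6+-3=-9, -6+-1=-7, -6+9=3
a = -3: -3+-5=-8, -3+-3=-6, -3+-1=-4, -3+9=6
a = 6: 6+-5=1, 6+-3=3, 6+-1=5, 6+9=15
a = 10: 10+-5=5, 10+-3=7, 10+-1=9, 10+9=19
Collecting distinct sums: A + B = {-13, -11, -9, -8, -7, -6, -4, 1, 3, 5, 6, 7, 9, 15, 19}
|A + B| = 15

A + B = {-13, -11, -9, -8, -7, -6, -4, 1, 3, 5, 6, 7, 9, 15, 19}


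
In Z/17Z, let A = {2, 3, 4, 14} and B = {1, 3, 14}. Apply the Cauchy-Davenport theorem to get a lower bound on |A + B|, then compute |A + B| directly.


Cauchy-Davenport: |A + B| ≥ min(p, |A| + |B| - 1) for A, B nonempty in Z/pZ.
|A| = 4, |B| = 3, p = 17.
CD lower bound = min(17, 4 + 3 - 1) = min(17, 6) = 6.
Compute A + B mod 17 directly:
a = 2: 2+1=3, 2+3=5, 2+14=16
a = 3: 3+1=4, 3+3=6, 3+14=0
a = 4: 4+1=5, 4+3=7, 4+14=1
a = 14: 14+1=15, 14+3=0, 14+14=11
A + B = {0, 1, 3, 4, 5, 6, 7, 11, 15, 16}, so |A + B| = 10.
Verify: 10 ≥ 6? Yes ✓.

CD lower bound = 6, actual |A + B| = 10.


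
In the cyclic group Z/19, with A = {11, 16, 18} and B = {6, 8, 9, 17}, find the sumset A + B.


Work in Z/19Z: reduce every sum a + b modulo 19.
Enumerate all 12 pairs:
a = 11: 11+6=17, 11+8=0, 11+9=1, 11+17=9
a = 16: 16+6=3, 16+8=5, 16+9=6, 16+17=14
a = 18: 18+6=5, 18+8=7, 18+9=8, 18+17=16
Distinct residues collected: {0, 1, 3, 5, 6, 7, 8, 9, 14, 16, 17}
|A + B| = 11 (out of 19 total residues).

A + B = {0, 1, 3, 5, 6, 7, 8, 9, 14, 16, 17}


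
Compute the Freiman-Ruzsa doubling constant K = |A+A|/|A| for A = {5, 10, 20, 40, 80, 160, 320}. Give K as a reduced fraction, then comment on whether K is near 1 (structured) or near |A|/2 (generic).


|A| = 7.
Compute A + A by enumerating all 49 pairs.
A + A = {10, 15, 20, 25, 30, 40, 45, 50, 60, 80, 85, 90, 100, 120, 160, 165, 170, 180, 200, 240, 320, 325, 330, 340, 360, 400, 480, 640}, so |A + A| = 28.
K = |A + A| / |A| = 28/7 = 4/1 ≈ 4.0000.
Reference: AP of size 7 gives K = 13/7 ≈ 1.8571; a fully generic set of size 7 gives K ≈ 4.0000.

|A| = 7, |A + A| = 28, K = 28/7 = 4/1.


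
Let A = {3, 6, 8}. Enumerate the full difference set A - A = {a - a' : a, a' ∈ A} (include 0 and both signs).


A - A = {a - a' : a, a' ∈ A}.
Compute a - a' for each ordered pair (a, a'):
a = 3: 3-3=0, 3-6=-3, 3-8=-5
a = 6: 6-3=3, 6-6=0, 6-8=-2
a = 8: 8-3=5, 8-6=2, 8-8=0
Collecting distinct values (and noting 0 appears from a-a):
A - A = {-5, -3, -2, 0, 2, 3, 5}
|A - A| = 7

A - A = {-5, -3, -2, 0, 2, 3, 5}


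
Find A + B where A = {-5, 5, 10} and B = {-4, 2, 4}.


A + B = {a + b : a ∈ A, b ∈ B}.
Enumerate all |A|·|B| = 3·3 = 9 pairs (a, b) and collect distinct sums.
a = -5: -5+-4=-9, -5+2=-3, -5+4=-1
a = 5: 5+-4=1, 5+2=7, 5+4=9
a = 10: 10+-4=6, 10+2=12, 10+4=14
Collecting distinct sums: A + B = {-9, -3, -1, 1, 6, 7, 9, 12, 14}
|A + B| = 9

A + B = {-9, -3, -1, 1, 6, 7, 9, 12, 14}


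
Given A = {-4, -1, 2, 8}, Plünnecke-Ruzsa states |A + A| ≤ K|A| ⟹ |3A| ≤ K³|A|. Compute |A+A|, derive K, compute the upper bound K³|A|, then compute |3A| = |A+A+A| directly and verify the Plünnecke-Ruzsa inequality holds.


|A| = 4.
Step 1: Compute A + A by enumerating all 16 pairs.
A + A = {-8, -5, -2, 1, 4, 7, 10, 16}, so |A + A| = 8.
Step 2: Doubling constant K = |A + A|/|A| = 8/4 = 8/4 ≈ 2.0000.
Step 3: Plünnecke-Ruzsa gives |3A| ≤ K³·|A| = (2.0000)³ · 4 ≈ 32.0000.
Step 4: Compute 3A = A + A + A directly by enumerating all triples (a,b,c) ∈ A³; |3A| = 12.
Step 5: Check 12 ≤ 32.0000? Yes ✓.

K = 8/4, Plünnecke-Ruzsa bound K³|A| ≈ 32.0000, |3A| = 12, inequality holds.


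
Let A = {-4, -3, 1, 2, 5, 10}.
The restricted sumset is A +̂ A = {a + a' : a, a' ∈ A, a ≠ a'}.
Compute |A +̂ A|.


Restricted sumset: A +̂ A = {a + a' : a ∈ A, a' ∈ A, a ≠ a'}.
Equivalently, take A + A and drop any sum 2a that is achievable ONLY as a + a for a ∈ A (i.e. sums representable only with equal summands).
Enumerate pairs (a, a') with a < a' (symmetric, so each unordered pair gives one sum; this covers all a ≠ a'):
  -4 + -3 = -7
  -4 + 1 = -3
  -4 + 2 = -2
  -4 + 5 = 1
  -4 + 10 = 6
  -3 + 1 = -2
  -3 + 2 = -1
  -3 + 5 = 2
  -3 + 10 = 7
  1 + 2 = 3
  1 + 5 = 6
  1 + 10 = 11
  2 + 5 = 7
  2 + 10 = 12
  5 + 10 = 15
Collected distinct sums: {-7, -3, -2, -1, 1, 2, 3, 6, 7, 11, 12, 15}
|A +̂ A| = 12
(Reference bound: |A +̂ A| ≥ 2|A| - 3 for |A| ≥ 2, with |A| = 6 giving ≥ 9.)

|A +̂ A| = 12


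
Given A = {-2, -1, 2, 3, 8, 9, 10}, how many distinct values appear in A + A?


A + A = {a + a' : a, a' ∈ A}; |A| = 7.
General bounds: 2|A| - 1 ≤ |A + A| ≤ |A|(|A|+1)/2, i.e. 13 ≤ |A + A| ≤ 28.
Lower bound 2|A|-1 is attained iff A is an arithmetic progression.
Enumerate sums a + a' for a ≤ a' (symmetric, so this suffices):
a = -2: -2+-2=-4, -2+-1=-3, -2+2=0, -2+3=1, -2+8=6, -2+9=7, -2+10=8
a = -1: -1+-1=-2, -1+2=1, -1+3=2, -1+8=7, -1+9=8, -1+10=9
a = 2: 2+2=4, 2+3=5, 2+8=10, 2+9=11, 2+10=12
a = 3: 3+3=6, 3+8=11, 3+9=12, 3+10=13
a = 8: 8+8=16, 8+9=17, 8+10=18
a = 9: 9+9=18, 9+10=19
a = 10: 10+10=20
Distinct sums: {-4, -3, -2, 0, 1, 2, 4, 5, 6, 7, 8, 9, 10, 11, 12, 13, 16, 17, 18, 19, 20}
|A + A| = 21

|A + A| = 21


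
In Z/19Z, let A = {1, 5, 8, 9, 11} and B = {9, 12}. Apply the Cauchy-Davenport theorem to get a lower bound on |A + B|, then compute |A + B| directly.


Cauchy-Davenport: |A + B| ≥ min(p, |A| + |B| - 1) for A, B nonempty in Z/pZ.
|A| = 5, |B| = 2, p = 19.
CD lower bound = min(19, 5 + 2 - 1) = min(19, 6) = 6.
Compute A + B mod 19 directly:
a = 1: 1+9=10, 1+12=13
a = 5: 5+9=14, 5+12=17
a = 8: 8+9=17, 8+12=1
a = 9: 9+9=18, 9+12=2
a = 11: 11+9=1, 11+12=4
A + B = {1, 2, 4, 10, 13, 14, 17, 18}, so |A + B| = 8.
Verify: 8 ≥ 6? Yes ✓.

CD lower bound = 6, actual |A + B| = 8.


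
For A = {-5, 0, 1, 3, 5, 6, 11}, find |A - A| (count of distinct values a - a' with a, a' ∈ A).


A - A = {a - a' : a, a' ∈ A}; |A| = 7.
Bounds: 2|A|-1 ≤ |A - A| ≤ |A|² - |A| + 1, i.e. 13 ≤ |A - A| ≤ 43.
Note: 0 ∈ A - A always (from a - a). The set is symmetric: if d ∈ A - A then -d ∈ A - A.
Enumerate nonzero differences d = a - a' with a > a' (then include -d):
Positive differences: {1, 2, 3, 4, 5, 6, 8, 10, 11, 16}
Full difference set: {0} ∪ (positive diffs) ∪ (negative diffs).
|A - A| = 1 + 2·10 = 21 (matches direct enumeration: 21).

|A - A| = 21


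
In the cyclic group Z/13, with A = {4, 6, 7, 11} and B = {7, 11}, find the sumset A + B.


Work in Z/13Z: reduce every sum a + b modulo 13.
Enumerate all 8 pairs:
a = 4: 4+7=11, 4+11=2
a = 6: 6+7=0, 6+11=4
a = 7: 7+7=1, 7+11=5
a = 11: 11+7=5, 11+11=9
Distinct residues collected: {0, 1, 2, 4, 5, 9, 11}
|A + B| = 7 (out of 13 total residues).

A + B = {0, 1, 2, 4, 5, 9, 11}


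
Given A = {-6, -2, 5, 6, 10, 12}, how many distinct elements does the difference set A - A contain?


A - A = {a - a' : a, a' ∈ A}; |A| = 6.
Bounds: 2|A|-1 ≤ |A - A| ≤ |A|² - |A| + 1, i.e. 11 ≤ |A - A| ≤ 31.
Note: 0 ∈ A - A always (from a - a). The set is symmetric: if d ∈ A - A then -d ∈ A - A.
Enumerate nonzero differences d = a - a' with a > a' (then include -d):
Positive differences: {1, 2, 4, 5, 6, 7, 8, 11, 12, 14, 16, 18}
Full difference set: {0} ∪ (positive diffs) ∪ (negative diffs).
|A - A| = 1 + 2·12 = 25 (matches direct enumeration: 25).

|A - A| = 25


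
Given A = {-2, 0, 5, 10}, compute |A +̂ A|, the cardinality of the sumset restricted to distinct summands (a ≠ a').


Restricted sumset: A +̂ A = {a + a' : a ∈ A, a' ∈ A, a ≠ a'}.
Equivalently, take A + A and drop any sum 2a that is achievable ONLY as a + a for a ∈ A (i.e. sums representable only with equal summands).
Enumerate pairs (a, a') with a < a' (symmetric, so each unordered pair gives one sum; this covers all a ≠ a'):
  -2 + 0 = -2
  -2 + 5 = 3
  -2 + 10 = 8
  0 + 5 = 5
  0 + 10 = 10
  5 + 10 = 15
Collected distinct sums: {-2, 3, 5, 8, 10, 15}
|A +̂ A| = 6
(Reference bound: |A +̂ A| ≥ 2|A| - 3 for |A| ≥ 2, with |A| = 4 giving ≥ 5.)

|A +̂ A| = 6


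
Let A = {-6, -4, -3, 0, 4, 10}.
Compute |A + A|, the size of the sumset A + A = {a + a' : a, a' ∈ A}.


A + A = {a + a' : a, a' ∈ A}; |A| = 6.
General bounds: 2|A| - 1 ≤ |A + A| ≤ |A|(|A|+1)/2, i.e. 11 ≤ |A + A| ≤ 21.
Lower bound 2|A|-1 is attained iff A is an arithmetic progression.
Enumerate sums a + a' for a ≤ a' (symmetric, so this suffices):
a = -6: -6+-6=-12, -6+-4=-10, -6+-3=-9, -6+0=-6, -6+4=-2, -6+10=4
a = -4: -4+-4=-8, -4+-3=-7, -4+0=-4, -4+4=0, -4+10=6
a = -3: -3+-3=-6, -3+0=-3, -3+4=1, -3+10=7
a = 0: 0+0=0, 0+4=4, 0+10=10
a = 4: 4+4=8, 4+10=14
a = 10: 10+10=20
Distinct sums: {-12, -10, -9, -8, -7, -6, -4, -3, -2, 0, 1, 4, 6, 7, 8, 10, 14, 20}
|A + A| = 18

|A + A| = 18


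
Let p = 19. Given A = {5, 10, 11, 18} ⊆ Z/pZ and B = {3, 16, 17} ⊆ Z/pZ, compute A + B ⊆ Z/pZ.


Work in Z/19Z: reduce every sum a + b modulo 19.
Enumerate all 12 pairs:
a = 5: 5+3=8, 5+16=2, 5+17=3
a = 10: 10+3=13, 10+16=7, 10+17=8
a = 11: 11+3=14, 11+16=8, 11+17=9
a = 18: 18+3=2, 18+16=15, 18+17=16
Distinct residues collected: {2, 3, 7, 8, 9, 13, 14, 15, 16}
|A + B| = 9 (out of 19 total residues).

A + B = {2, 3, 7, 8, 9, 13, 14, 15, 16}


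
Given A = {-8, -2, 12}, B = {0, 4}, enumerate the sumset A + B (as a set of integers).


A + B = {a + b : a ∈ A, b ∈ B}.
Enumerate all |A|·|B| = 3·2 = 6 pairs (a, b) and collect distinct sums.
a = -8: -8+0=-8, -8+4=-4
a = -2: -2+0=-2, -2+4=2
a = 12: 12+0=12, 12+4=16
Collecting distinct sums: A + B = {-8, -4, -2, 2, 12, 16}
|A + B| = 6

A + B = {-8, -4, -2, 2, 12, 16}


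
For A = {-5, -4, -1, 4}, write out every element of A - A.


A - A = {a - a' : a, a' ∈ A}.
Compute a - a' for each ordered pair (a, a'):
a = -5: -5--5=0, -5--4=-1, -5--1=-4, -5-4=-9
a = -4: -4--5=1, -4--4=0, -4--1=-3, -4-4=-8
a = -1: -1--5=4, -1--4=3, -1--1=0, -1-4=-5
a = 4: 4--5=9, 4--4=8, 4--1=5, 4-4=0
Collecting distinct values (and noting 0 appears from a-a):
A - A = {-9, -8, -5, -4, -3, -1, 0, 1, 3, 4, 5, 8, 9}
|A - A| = 13

A - A = {-9, -8, -5, -4, -3, -1, 0, 1, 3, 4, 5, 8, 9}
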